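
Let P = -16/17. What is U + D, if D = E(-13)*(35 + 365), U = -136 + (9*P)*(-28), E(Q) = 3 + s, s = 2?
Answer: 35720/17 ≈ 2101.2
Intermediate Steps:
P = -16/17 (P = -16*1/17 = -16/17 ≈ -0.94118)
E(Q) = 5 (E(Q) = 3 + 2 = 5)
U = 1720/17 (U = -136 + (9*(-16/17))*(-28) = -136 - 144/17*(-28) = -136 + 4032/17 = 1720/17 ≈ 101.18)
D = 2000 (D = 5*(35 + 365) = 5*400 = 2000)
U + D = 1720/17 + 2000 = 35720/17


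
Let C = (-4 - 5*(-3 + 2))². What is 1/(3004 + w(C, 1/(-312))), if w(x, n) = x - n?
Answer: 312/937561 ≈ 0.00033278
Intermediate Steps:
C = 1 (C = (-4 - 5*(-1))² = (-4 + 5)² = 1² = 1)
1/(3004 + w(C, 1/(-312))) = 1/(3004 + (1 - 1/(-312))) = 1/(3004 + (1 - 1*(-1/312))) = 1/(3004 + (1 + 1/312)) = 1/(3004 + 313/312) = 1/(937561/312) = 312/937561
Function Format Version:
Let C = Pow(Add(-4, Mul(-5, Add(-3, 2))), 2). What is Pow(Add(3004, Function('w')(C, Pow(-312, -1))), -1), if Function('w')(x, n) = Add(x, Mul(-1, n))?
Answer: Rational(312, 937561) ≈ 0.00033278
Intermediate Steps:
C = 1 (C = Pow(Add(-4, Mul(-5, -1)), 2) = Pow(Add(-4, 5), 2) = Pow(1, 2) = 1)
Pow(Add(3004, Function('w')(C, Pow(-312, -1))), -1) = Pow(Add(3004, Add(1, Mul(-1, Pow(-312, -1)))), -1) = Pow(Add(3004, Add(1, Mul(-1, Rational(-1, 312)))), -1) = Pow(Add(3004, Add(1, Rational(1, 312))), -1) = Pow(Add(3004, Rational(313, 312)), -1) = Pow(Rational(937561, 312), -1) = Rational(312, 937561)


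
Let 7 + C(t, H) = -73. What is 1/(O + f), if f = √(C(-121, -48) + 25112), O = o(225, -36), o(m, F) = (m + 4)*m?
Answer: 17175/884933531 - 2*√6258/2654800593 ≈ 1.9349e-5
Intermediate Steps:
o(m, F) = m*(4 + m) (o(m, F) = (4 + m)*m = m*(4 + m))
C(t, H) = -80 (C(t, H) = -7 - 73 = -80)
O = 51525 (O = 225*(4 + 225) = 225*229 = 51525)
f = 2*√6258 (f = √(-80 + 25112) = √25032 = 2*√6258 ≈ 158.22)
1/(O + f) = 1/(51525 + 2*√6258)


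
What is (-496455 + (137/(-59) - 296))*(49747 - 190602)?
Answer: 4128241161330/59 ≈ 6.9970e+10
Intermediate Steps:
(-496455 + (137/(-59) - 296))*(49747 - 190602) = (-496455 + (-1/59*137 - 296))*(-140855) = (-496455 + (-137/59 - 296))*(-140855) = (-496455 - 17601/59)*(-140855) = -29308446/59*(-140855) = 4128241161330/59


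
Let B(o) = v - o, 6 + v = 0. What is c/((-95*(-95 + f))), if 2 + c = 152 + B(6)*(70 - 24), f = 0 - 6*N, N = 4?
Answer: -402/11305 ≈ -0.035559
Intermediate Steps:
v = -6 (v = -6 + 0 = -6)
B(o) = -6 - o
f = -24 (f = 0 - 6*4 = 0 - 24 = -24)
c = -402 (c = -2 + (152 + (-6 - 1*6)*(70 - 24)) = -2 + (152 + (-6 - 6)*46) = -2 + (152 - 12*46) = -2 + (152 - 552) = -2 - 400 = -402)
c/((-95*(-95 + f))) = -402*(-1/(95*(-95 - 24))) = -402/((-95*(-119))) = -402/11305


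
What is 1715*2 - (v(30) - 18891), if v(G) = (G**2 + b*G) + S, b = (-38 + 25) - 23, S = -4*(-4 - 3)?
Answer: 22473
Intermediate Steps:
S = 28 (S = -4*(-7) = 28)
b = -36 (b = -13 - 23 = -36)
v(G) = 28 + G**2 - 36*G (v(G) = (G**2 - 36*G) + 28 = 28 + G**2 - 36*G)
1715*2 - (v(30) - 18891) = 1715*2 - ((28 + 30**2 - 36*30) - 18891) = 3430 - ((28 + 900 - 1080) - 18891) = 3430 - (-152 - 18891) = 3430 - 1*(-19043) = 3430 + 19043 = 22473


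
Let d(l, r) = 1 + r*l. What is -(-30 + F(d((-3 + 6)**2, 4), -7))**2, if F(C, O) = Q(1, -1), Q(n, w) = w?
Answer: -961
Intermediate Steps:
d(l, r) = 1 + l*r
F(C, O) = -1
-(-30 + F(d((-3 + 6)**2, 4), -7))**2 = -(-30 - 1)**2 = -1*(-31)**2 = -1*961 = -961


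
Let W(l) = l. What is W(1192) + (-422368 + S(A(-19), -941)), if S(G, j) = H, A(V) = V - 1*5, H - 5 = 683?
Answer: -420488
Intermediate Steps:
H = 688 (H = 5 + 683 = 688)
A(V) = -5 + V (A(V) = V - 5 = -5 + V)
S(G, j) = 688
W(1192) + (-422368 + S(A(-19), -941)) = 1192 + (-422368 + 688) = 1192 - 421680 = -420488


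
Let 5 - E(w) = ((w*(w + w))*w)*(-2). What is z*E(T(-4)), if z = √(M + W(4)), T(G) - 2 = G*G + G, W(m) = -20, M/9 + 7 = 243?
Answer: 21962*√526 ≈ 5.0369e+5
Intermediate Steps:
M = 2124 (M = -63 + 9*243 = -63 + 2187 = 2124)
T(G) = 2 + G + G² (T(G) = 2 + (G*G + G) = 2 + (G² + G) = 2 + (G + G²) = 2 + G + G²)
E(w) = 5 + 4*w³ (E(w) = 5 - (w*(w + w))*w*(-2) = 5 - (w*(2*w))*w*(-2) = 5 - (2*w²)*w*(-2) = 5 - 2*w³*(-2) = 5 - (-4)*w³ = 5 + 4*w³)
z = 2*√526 (z = √(2124 - 20) = √2104 = 2*√526 ≈ 45.869)
z*E(T(-4)) = (2*√526)*(5 + 4*(2 - 4 + (-4)²)³) = (2*√526)*(5 + 4*(2 - 4 + 16)³) = (2*√526)*(5 + 4*14³) = (2*√526)*(5 + 4*2744) = (2*√526)*(5 + 10976) = (2*√526)*10981 = 21962*√526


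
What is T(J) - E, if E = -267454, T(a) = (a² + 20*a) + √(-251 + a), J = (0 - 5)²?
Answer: 268579 + I*√226 ≈ 2.6858e+5 + 15.033*I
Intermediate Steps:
J = 25 (J = (-5)² = 25)
T(a) = a² + √(-251 + a) + 20*a
T(J) - E = (25² + √(-251 + 25) + 20*25) - 1*(-267454) = (625 + √(-226) + 500) + 267454 = (625 + I*√226 + 500) + 267454 = (1125 + I*√226) + 267454 = 268579 + I*√226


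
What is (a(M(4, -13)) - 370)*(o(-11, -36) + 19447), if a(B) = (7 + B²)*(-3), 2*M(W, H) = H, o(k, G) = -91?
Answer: -10021569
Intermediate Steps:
M(W, H) = H/2
a(B) = -21 - 3*B²
(a(M(4, -13)) - 370)*(o(-11, -36) + 19447) = ((-21 - 3*((½)*(-13))²) - 370)*(-91 + 19447) = ((-21 - 3*(-13/2)²) - 370)*19356 = ((-21 - 3*169/4) - 370)*19356 = ((-21 - 507/4) - 370)*19356 = (-591/4 - 370)*19356 = -2071/4*19356 = -10021569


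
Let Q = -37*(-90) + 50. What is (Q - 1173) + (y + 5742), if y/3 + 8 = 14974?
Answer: 52847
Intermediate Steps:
y = 44898 (y = -24 + 3*14974 = -24 + 44922 = 44898)
Q = 3380 (Q = 3330 + 50 = 3380)
(Q - 1173) + (y + 5742) = (3380 - 1173) + (44898 + 5742) = 2207 + 50640 = 52847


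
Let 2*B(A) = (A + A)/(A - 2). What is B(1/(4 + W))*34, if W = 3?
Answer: -34/13 ≈ -2.6154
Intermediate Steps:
B(A) = A/(-2 + A) (B(A) = ((A + A)/(A - 2))/2 = ((2*A)/(-2 + A))/2 = (2*A/(-2 + A))/2 = A/(-2 + A))
B(1/(4 + W))*34 = (1/((4 + 3)*(-2 + 1/(4 + 3))))*34 = (1/(7*(-2 + 1/7)))*34 = (1/(7*(-2 + ⅐)))*34 = (1/(7*(-13/7)))*34 = ((⅐)*(-7/13))*34 = -1/13*34 = -34/13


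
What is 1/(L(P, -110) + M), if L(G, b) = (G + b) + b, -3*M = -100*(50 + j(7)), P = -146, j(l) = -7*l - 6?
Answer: -3/1598 ≈ -0.0018773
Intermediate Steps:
j(l) = -6 - 7*l
M = -500/3 (M = -(-100)*(50 + (-6 - 7*7))/3 = -(-100)*(50 + (-6 - 49))/3 = -(-100)*(50 - 55)/3 = -(-100)*(-5)/3 = -⅓*500 = -500/3 ≈ -166.67)
L(G, b) = G + 2*b
1/(L(P, -110) + M) = 1/((-146 + 2*(-110)) - 500/3) = 1/((-146 - 220) - 500/3) = 1/(-366 - 500/3) = 1/(-1598/3) = -3/1598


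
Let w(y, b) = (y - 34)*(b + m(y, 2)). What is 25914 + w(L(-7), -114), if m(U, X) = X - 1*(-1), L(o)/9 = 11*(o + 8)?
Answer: 18699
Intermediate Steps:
L(o) = 792 + 99*o (L(o) = 9*(11*(o + 8)) = 9*(11*(8 + o)) = 9*(88 + 11*o) = 792 + 99*o)
m(U, X) = 1 + X (m(U, X) = X + 1 = 1 + X)
w(y, b) = (-34 + y)*(3 + b) (w(y, b) = (y - 34)*(b + (1 + 2)) = (-34 + y)*(b + 3) = (-34 + y)*(3 + b))
25914 + w(L(-7), -114) = 25914 + (-102 - 34*(-114) + 3*(792 + 99*(-7)) - 114*(792 + 99*(-7))) = 25914 + (-102 + 3876 + 3*(792 - 693) - 114*(792 - 693)) = 25914 + (-102 + 3876 + 3*99 - 114*99) = 25914 + (-102 + 3876 + 297 - 11286) = 25914 - 7215 = 18699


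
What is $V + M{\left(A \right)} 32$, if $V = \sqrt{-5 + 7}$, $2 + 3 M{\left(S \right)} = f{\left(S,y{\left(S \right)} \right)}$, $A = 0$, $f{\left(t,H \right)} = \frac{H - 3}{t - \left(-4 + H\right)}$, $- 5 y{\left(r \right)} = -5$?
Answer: $- \frac{256}{9} + \sqrt{2} \approx -27.03$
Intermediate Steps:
$y{\left(r \right)} = 1$ ($y{\left(r \right)} = \left(- \frac{1}{5}\right) \left(-5\right) = 1$)
$f{\left(t,H \right)} = \frac{-3 + H}{4 + t - H}$
$M{\left(S \right)} = - \frac{2}{3} - \frac{2}{3 \left(3 + S\right)}$ ($M{\left(S \right)} = - \frac{2}{3} + \frac{\frac{1}{4 + S - 1} \left(-3 + 1\right)}{3} = - \frac{2}{3} + \frac{\frac{1}{4 + S - 1} \left(-2\right)}{3} = - \frac{2}{3} + \frac{\frac{1}{3 + S} \left(-2\right)}{3} = - \frac{2}{3} + \frac{\left(-2\right) \frac{1}{3 + S}}{3} = - \frac{2}{3} - \frac{2}{3 \left(3 + S\right)}$)
$V = \sqrt{2} \approx 1.4142$
$V + M{\left(A \right)} 32 = \sqrt{2} + \frac{2 \left(-4 - 0\right)}{3 \left(3 + 0\right)} 32 = \sqrt{2} + \frac{2 \left(-4 + 0\right)}{3 \cdot 3} \cdot 32 = \sqrt{2} + \frac{2}{3} \cdot \frac{1}{3} \left(-4\right) 32 = \sqrt{2} - \frac{256}{9} = - \frac{256}{9} + \sqrt{2}$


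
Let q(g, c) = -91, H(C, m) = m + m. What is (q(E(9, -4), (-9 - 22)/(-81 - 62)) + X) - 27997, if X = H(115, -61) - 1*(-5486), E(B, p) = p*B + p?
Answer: -22724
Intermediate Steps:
H(C, m) = 2*m
E(B, p) = p + B*p (E(B, p) = B*p + p = p + B*p)
X = 5364 (X = 2*(-61) - 1*(-5486) = -122 + 5486 = 5364)
(q(E(9, -4), (-9 - 22)/(-81 - 62)) + X) - 27997 = (-91 + 5364) - 27997 = 5273 - 27997 = -22724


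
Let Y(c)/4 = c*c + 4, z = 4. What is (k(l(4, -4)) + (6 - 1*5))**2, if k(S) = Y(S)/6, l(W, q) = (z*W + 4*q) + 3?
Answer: 841/9 ≈ 93.444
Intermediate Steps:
Y(c) = 16 + 4*c**2 (Y(c) = 4*(c*c + 4) = 4*(c**2 + 4) = 4*(4 + c**2) = 16 + 4*c**2)
l(W, q) = 3 + 4*W + 4*q (l(W, q) = (4*W + 4*q) + 3 = 3 + 4*W + 4*q)
k(S) = 8/3 + 2*S**2/3 (k(S) = (16 + 4*S**2)/6 = (16 + 4*S**2)*(1/6) = 8/3 + 2*S**2/3)
(k(l(4, -4)) + (6 - 1*5))**2 = ((8/3 + 2*(3 + 4*4 + 4*(-4))**2/3) + (6 - 1*5))**2 = ((8/3 + 2*(3 + 16 - 16)**2/3) + (6 - 5))**2 = ((8/3 + (2/3)*3**2) + 1)**2 = ((8/3 + (2/3)*9) + 1)**2 = ((8/3 + 6) + 1)**2 = (26/3 + 1)**2 = (29/3)**2 = 841/9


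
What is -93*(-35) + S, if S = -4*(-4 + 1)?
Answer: 3267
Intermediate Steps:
S = 12 (S = -4*(-3) = 12)
-93*(-35) + S = -93*(-35) + 12 = 3255 + 12 = 3267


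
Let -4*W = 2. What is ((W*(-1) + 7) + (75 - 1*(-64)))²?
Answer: 85849/4 ≈ 21462.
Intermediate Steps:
W = -½ (W = -¼*2 = -½ ≈ -0.50000)
((W*(-1) + 7) + (75 - 1*(-64)))² = ((-½*(-1) + 7) + (75 - 1*(-64)))² = ((½ + 7) + (75 + 64))² = (15/2 + 139)² = (293/2)² = 85849/4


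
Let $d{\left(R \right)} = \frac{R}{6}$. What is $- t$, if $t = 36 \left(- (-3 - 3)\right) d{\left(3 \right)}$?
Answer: $-108$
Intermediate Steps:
$d{\left(R \right)} = \frac{R}{6}$ ($d{\left(R \right)} = R \frac{1}{6} = \frac{R}{6}$)
$t = 108$ ($t = 36 \left(- (-3 - 3)\right) \frac{1}{6} \cdot 3 = 36 \left(\left(-1\right) \left(-6\right)\right) \frac{1}{2} = 36 \cdot 6 \cdot \frac{1}{2} = 216 \cdot \frac{1}{2} = 108$)
$- t = \left(-1\right) 108 = -108$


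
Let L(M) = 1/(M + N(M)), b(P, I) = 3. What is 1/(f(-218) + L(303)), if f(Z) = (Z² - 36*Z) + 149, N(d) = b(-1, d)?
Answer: 306/16989427 ≈ 1.8011e-5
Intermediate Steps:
N(d) = 3
L(M) = 1/(3 + M) (L(M) = 1/(M + 3) = 1/(3 + M))
f(Z) = 149 + Z² - 36*Z
1/(f(-218) + L(303)) = 1/((149 + (-218)² - 36*(-218)) + 1/(3 + 303)) = 1/((149 + 47524 + 7848) + 1/306) = 1/(55521 + 1/306) = 1/(16989427/306) = 306/16989427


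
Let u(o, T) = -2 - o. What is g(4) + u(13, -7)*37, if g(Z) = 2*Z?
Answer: -547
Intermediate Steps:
g(4) + u(13, -7)*37 = 2*4 + (-2 - 1*13)*37 = 8 + (-2 - 13)*37 = 8 - 15*37 = 8 - 555 = -547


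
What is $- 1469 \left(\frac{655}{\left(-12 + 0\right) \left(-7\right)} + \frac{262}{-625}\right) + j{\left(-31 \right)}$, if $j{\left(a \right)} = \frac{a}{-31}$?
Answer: $- \frac{568989623}{52500} \approx -10838.0$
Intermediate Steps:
$j{\left(a \right)} = - \frac{a}{31}$ ($j{\left(a \right)} = a \left(- \frac{1}{31}\right) = - \frac{a}{31}$)
$- 1469 \left(\frac{655}{\left(-12 + 0\right) \left(-7\right)} + \frac{262}{-625}\right) + j{\left(-31 \right)} = - 1469 \left(\frac{655}{\left(-12 + 0\right) \left(-7\right)} + \frac{262}{-625}\right) - -1 = - 1469 \left(\frac{655}{\left(-12\right) \left(-7\right)} + 262 \left(- \frac{1}{625}\right)\right) + 1 = - 1469 \left(\frac{655}{84} - \frac{262}{625}\right) + 1 = \left(-1469\right) \frac{387367}{52500} + 1 = - \frac{569042123}{52500} + 1 = - \frac{568989623}{52500}$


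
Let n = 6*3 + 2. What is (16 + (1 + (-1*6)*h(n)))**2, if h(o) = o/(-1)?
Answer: 18769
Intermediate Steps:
n = 20 (n = 18 + 2 = 20)
h(o) = -o (h(o) = o*(-1) = -o)
(16 + (1 + (-1*6)*h(n)))**2 = (16 + (1 + (-1*6)*(-1*20)))**2 = (16 + (1 - 6*(-20)))**2 = (16 + (1 + 120))**2 = (16 + 121)**2 = 137**2 = 18769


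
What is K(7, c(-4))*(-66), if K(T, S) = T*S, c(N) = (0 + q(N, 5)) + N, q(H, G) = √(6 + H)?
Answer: 1848 - 462*√2 ≈ 1194.6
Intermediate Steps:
c(N) = N + √(6 + N) (c(N) = (0 + √(6 + N)) + N = √(6 + N) + N = N + √(6 + N))
K(T, S) = S*T
K(7, c(-4))*(-66) = ((-4 + √(6 - 4))*7)*(-66) = ((-4 + √2)*7)*(-66) = (-28 + 7*√2)*(-66) = 1848 - 462*√2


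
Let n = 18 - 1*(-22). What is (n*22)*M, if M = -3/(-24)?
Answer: 110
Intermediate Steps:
n = 40 (n = 18 + 22 = 40)
M = ⅛ (M = -3*(-1/24) = ⅛ ≈ 0.12500)
(n*22)*M = (40*22)*(⅛) = 880*(⅛) = 110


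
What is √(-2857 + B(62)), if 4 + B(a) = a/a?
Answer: 2*I*√715 ≈ 53.479*I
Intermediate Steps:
B(a) = -3 (B(a) = -4 + a/a = -4 + 1 = -3)
√(-2857 + B(62)) = √(-2857 - 3) = √(-2860) = 2*I*√715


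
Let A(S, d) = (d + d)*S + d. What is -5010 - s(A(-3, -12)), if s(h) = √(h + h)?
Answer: -5010 - 2*√30 ≈ -5021.0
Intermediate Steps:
A(S, d) = d + 2*S*d (A(S, d) = (2*d)*S + d = 2*S*d + d = d + 2*S*d)
s(h) = √2*√h (s(h) = √(2*h) = √2*√h)
-5010 - s(A(-3, -12)) = -5010 - √2*√(-12*(1 + 2*(-3))) = -5010 - √2*√(-12*(1 - 6)) = -5010 - √2*√(-12*(-5)) = -5010 - √2*√60 = -5010 - √2*2*√15 = -5010 - 2*√30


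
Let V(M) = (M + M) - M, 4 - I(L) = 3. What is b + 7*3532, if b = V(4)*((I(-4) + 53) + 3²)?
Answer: 24976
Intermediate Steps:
I(L) = 1 (I(L) = 4 - 1*3 = 4 - 3 = 1)
V(M) = M (V(M) = 2*M - M = M)
b = 252 (b = 4*((1 + 53) + 3²) = 4*(54 + 9) = 4*63 = 252)
b + 7*3532 = 252 + 7*3532 = 252 + 24724 = 24976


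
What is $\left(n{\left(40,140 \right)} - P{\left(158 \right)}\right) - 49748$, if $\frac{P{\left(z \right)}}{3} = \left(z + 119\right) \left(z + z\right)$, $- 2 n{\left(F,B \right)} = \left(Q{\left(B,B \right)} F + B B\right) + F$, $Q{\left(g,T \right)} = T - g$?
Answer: $-322164$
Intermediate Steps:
$n{\left(F,B \right)} = - \frac{F}{2} - \frac{B^{2}}{2}$ ($n{\left(F,B \right)} = - \frac{\left(\left(B - B\right) F + B B\right) + F}{2} = - \frac{\left(0 F + B^{2}\right) + F}{2} = - \frac{\left(0 + B^{2}\right) + F}{2} = - \frac{B^{2} + F}{2} = - \frac{F + B^{2}}{2} = - \frac{F}{2} - \frac{B^{2}}{2}$)
$P{\left(z \right)} = 6 z \left(119 + z\right)$ ($P{\left(z \right)} = 3 \left(z + 119\right) \left(z + z\right) = 3 \left(119 + z\right) 2 z = 3 \cdot 2 z \left(119 + z\right) = 6 z \left(119 + z\right)$)
$\left(n{\left(40,140 \right)} - P{\left(158 \right)}\right) - 49748 = \left(\left(\left(- \frac{1}{2}\right) 40 - \frac{140^{2}}{2}\right) - 6 \cdot 158 \left(119 + 158\right)\right) - 49748 = \left(\left(-20 - 9800\right) - 6 \cdot 158 \cdot 277\right) - 49748 = \left(\left(-20 - 9800\right) - 262596\right) - 49748 = \left(-9820 - 262596\right) - 49748 = -272416 - 49748 = -322164$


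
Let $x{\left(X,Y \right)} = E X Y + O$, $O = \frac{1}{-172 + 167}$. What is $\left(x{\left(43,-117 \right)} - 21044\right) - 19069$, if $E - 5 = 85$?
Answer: $- \frac{2464516}{5} \approx -4.929 \cdot 10^{5}$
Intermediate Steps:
$E = 90$ ($E = 5 + 85 = 90$)
$O = - \frac{1}{5}$ ($O = \frac{1}{-5} = - \frac{1}{5} \approx -0.2$)
$x{\left(X,Y \right)} = - \frac{1}{5} + 90 X Y$ ($x{\left(X,Y \right)} = 90 X Y - \frac{1}{5} = - \frac{1}{5} + 90 X Y$)
$\left(x{\left(43,-117 \right)} - 21044\right) - 19069 = \left(\left(- \frac{1}{5} + 90 \cdot 43 \left(-117\right)\right) - 21044\right) - 19069 = \left(\left(- \frac{1}{5} - 452790\right) - 21044\right) - 19069 = \left(- \frac{2263951}{5} - 21044\right) - 19069 = - \frac{2369171}{5} - 19069 = - \frac{2464516}{5}$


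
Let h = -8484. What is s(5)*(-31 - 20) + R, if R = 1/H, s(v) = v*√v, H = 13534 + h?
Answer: 1/5050 - 255*√5 ≈ -570.20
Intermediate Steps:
H = 5050 (H = 13534 - 8484 = 5050)
s(v) = v^(3/2)
R = 1/5050 ≈ 0.00019802
s(5)*(-31 - 20) + R = 5^(3/2)*(-31 - 20) + 1/5050 = (5*√5)*(-51) + 1/5050 = -255*√5 + 1/5050 = 1/5050 - 255*√5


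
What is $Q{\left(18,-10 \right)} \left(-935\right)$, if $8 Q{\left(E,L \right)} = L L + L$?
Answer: $- \frac{42075}{4} \approx -10519.0$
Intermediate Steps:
$Q{\left(E,L \right)} = \frac{L}{8} + \frac{L^{2}}{8}$ ($Q{\left(E,L \right)} = \frac{L L + L}{8} = \frac{L^{2} + L}{8} = \frac{L + L^{2}}{8} = \frac{L}{8} + \frac{L^{2}}{8}$)
$Q{\left(18,-10 \right)} \left(-935\right) = \frac{1}{8} \left(-10\right) \left(1 - 10\right) \left(-935\right) = \frac{1}{8} \left(-10\right) \left(-9\right) \left(-935\right) = \frac{45}{4} \left(-935\right) = - \frac{42075}{4}$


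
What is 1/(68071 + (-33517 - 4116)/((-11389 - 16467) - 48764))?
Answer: 76620/5215637653 ≈ 1.4690e-5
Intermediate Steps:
1/(68071 + (-33517 - 4116)/((-11389 - 16467) - 48764)) = 1/(68071 - 37633/(-27856 - 48764)) = 1/(68071 - 37633/(-76620)) = 1/(68071 - 37633*(-1/76620)) = 1/(68071 + 37633/76620) = 1/(5215637653/76620) = 76620/5215637653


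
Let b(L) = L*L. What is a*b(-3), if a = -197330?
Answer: -1775970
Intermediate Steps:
b(L) = L**2
a*b(-3) = -197330*(-3)**2 = -197330*9 = -1775970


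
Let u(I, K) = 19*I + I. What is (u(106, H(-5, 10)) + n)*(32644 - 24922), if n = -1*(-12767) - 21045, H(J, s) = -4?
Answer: -47552076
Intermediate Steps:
n = -8278 (n = 12767 - 21045 = -8278)
u(I, K) = 20*I
(u(106, H(-5, 10)) + n)*(32644 - 24922) = (20*106 - 8278)*(32644 - 24922) = (2120 - 8278)*7722 = -6158*7722 = -47552076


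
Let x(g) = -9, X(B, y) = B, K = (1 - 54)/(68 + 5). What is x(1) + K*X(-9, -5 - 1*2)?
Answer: -180/73 ≈ -2.4658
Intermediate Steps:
K = -53/73 ≈ -0.72603
x(1) + K*X(-9, -5 - 1*2) = -9 - 53/73*(-9) = -9 + 477/73 = -180/73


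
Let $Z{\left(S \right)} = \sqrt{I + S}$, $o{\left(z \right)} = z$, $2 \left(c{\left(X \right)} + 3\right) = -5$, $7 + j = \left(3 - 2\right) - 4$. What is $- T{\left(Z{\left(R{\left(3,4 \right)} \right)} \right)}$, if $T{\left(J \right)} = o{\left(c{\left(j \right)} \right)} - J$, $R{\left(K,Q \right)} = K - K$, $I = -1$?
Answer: $\frac{11}{2} + i \approx 5.5 + 1.0 i$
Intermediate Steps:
$j = -10$ ($j = -7 + \left(\left(3 - 2\right) - 4\right) = -7 + \left(1 - 4\right) = -7 - 3 = -10$)
$c{\left(X \right)} = - \frac{11}{2}$ ($c{\left(X \right)} = -3 + \frac{1}{2} \left(-5\right) = -3 - \frac{5}{2} = - \frac{11}{2}$)
$R{\left(K,Q \right)} = 0$
$Z{\left(S \right)} = \sqrt{-1 + S}$
$T{\left(J \right)} = - \frac{11}{2} - J$
$- T{\left(Z{\left(R{\left(3,4 \right)} \right)} \right)} = - (- \frac{11}{2} - \sqrt{-1 + 0}) = - (- \frac{11}{2} - \sqrt{-1}) = - (- \frac{11}{2} - i) = \frac{11}{2} + i$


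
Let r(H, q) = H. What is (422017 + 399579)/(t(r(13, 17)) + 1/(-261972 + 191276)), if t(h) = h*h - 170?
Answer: -58083550816/70697 ≈ -8.2158e+5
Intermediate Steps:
t(h) = -170 + h² (t(h) = h² - 170 = -170 + h²)
(422017 + 399579)/(t(r(13, 17)) + 1/(-261972 + 191276)) = (422017 + 399579)/((-170 + 13²) + 1/(-261972 + 191276)) = 821596/((-170 + 169) + 1/(-70696)) = 821596/(-1 - 1/70696) = 821596/(-70697/70696) = 821596*(-70696/70697) = -58083550816/70697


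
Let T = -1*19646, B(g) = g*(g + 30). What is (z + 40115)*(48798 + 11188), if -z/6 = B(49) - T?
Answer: -6057806182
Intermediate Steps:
B(g) = g*(30 + g)
T = -19646
z = -141102 (z = -6*(49*(30 + 49) - 1*(-19646)) = -6*(49*79 + 19646) = -6*(3871 + 19646) = -6*23517 = -141102)
(z + 40115)*(48798 + 11188) = (-141102 + 40115)*(48798 + 11188) = -100987*59986 = -6057806182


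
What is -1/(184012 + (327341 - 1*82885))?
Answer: -1/428468 ≈ -2.3339e-6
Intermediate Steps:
-1/(184012 + (327341 - 1*82885)) = -1/(184012 + (327341 - 82885)) = -1/(184012 + 244456) = -1/428468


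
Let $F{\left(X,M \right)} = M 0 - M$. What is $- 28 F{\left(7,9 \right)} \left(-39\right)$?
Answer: $-9828$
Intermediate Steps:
$F{\left(X,M \right)} = - M$ ($F{\left(X,M \right)} = 0 - M = - M$)
$- 28 F{\left(7,9 \right)} \left(-39\right) = - 28 \left(\left(-1\right) 9\right) \left(-39\right) = \left(-28\right) \left(-9\right) \left(-39\right) = 252 \left(-39\right) = -9828$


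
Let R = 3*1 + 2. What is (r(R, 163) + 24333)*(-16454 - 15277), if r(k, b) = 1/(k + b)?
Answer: -6176884895/8 ≈ -7.7211e+8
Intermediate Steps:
R = 5 (R = 3 + 2 = 5)
r(k, b) = 1/(b + k)
(r(R, 163) + 24333)*(-16454 - 15277) = (1/(163 + 5) + 24333)*(-16454 - 15277) = (1/168 + 24333)*(-31731) = (4087945/168)*(-31731) = -6176884895/8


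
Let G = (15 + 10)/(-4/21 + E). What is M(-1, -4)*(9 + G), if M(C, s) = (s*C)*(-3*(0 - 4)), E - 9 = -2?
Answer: 86976/143 ≈ 608.22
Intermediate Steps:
E = 7 (E = 9 - 2 = 7)
M(C, s) = 12*C*s (M(C, s) = (C*s)*(-3*(-4)) = (C*s)*12 = 12*C*s)
G = 525/143 (G = (15 + 10)/(-4/21 + 7) = 25/(-4*1/21 + 7) = 25/(-4/21 + 7) = 25/(143/21) = 25*(21/143) = 525/143 ≈ 3.6713)
M(-1, -4)*(9 + G) = (12*(-1)*(-4))*(9 + 525/143) = 48*(1812/143) = 86976/143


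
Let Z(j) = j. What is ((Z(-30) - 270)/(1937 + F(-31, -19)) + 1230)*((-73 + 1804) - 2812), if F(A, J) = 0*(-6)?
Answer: -2575169010/1937 ≈ -1.3295e+6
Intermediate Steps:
F(A, J) = 0
((Z(-30) - 270)/(1937 + F(-31, -19)) + 1230)*((-73 + 1804) - 2812) = ((-30 - 270)/(1937 + 0) + 1230)*((-73 + 1804) - 2812) = (-300/1937 + 1230)*(1731 - 2812) = (-300*1/1937 + 1230)*(-1081) = (-300/1937 + 1230)*(-1081) = (2382210/1937)*(-1081) = -2575169010/1937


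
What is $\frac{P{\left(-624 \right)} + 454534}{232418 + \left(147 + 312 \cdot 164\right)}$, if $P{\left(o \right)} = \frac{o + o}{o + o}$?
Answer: $\frac{454535}{283733} \approx 1.602$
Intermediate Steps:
$P{\left(o \right)} = 1$ ($P{\left(o \right)} = \frac{2 o}{2 o} = 2 o \frac{1}{2 o} = 1$)
$\frac{P{\left(-624 \right)} + 454534}{232418 + \left(147 + 312 \cdot 164\right)} = \frac{1 + 454534}{232418 + \left(147 + 312 \cdot 164\right)} = \frac{454535}{232418 + \left(147 + 51168\right)} = \frac{454535}{232418 + 51315} = \frac{454535}{283733}$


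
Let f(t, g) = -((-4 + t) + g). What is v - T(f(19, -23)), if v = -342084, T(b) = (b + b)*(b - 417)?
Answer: -335540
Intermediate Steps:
f(t, g) = 4 - g - t (f(t, g) = -(-4 + g + t) = 4 - g - t)
T(b) = 2*b*(-417 + b) (T(b) = (2*b)*(-417 + b) = 2*b*(-417 + b))
v - T(f(19, -23)) = -342084 - 2*(4 - 1*(-23) - 1*19)*(-417 + (4 - 1*(-23) - 1*19)) = -342084 - 2*(4 + 23 - 19)*(-417 + (4 + 23 - 19)) = -342084 - 2*8*(-417 + 8) = -342084 - 2*8*(-409) = -342084 - 1*(-6544) = -342084 + 6544 = -335540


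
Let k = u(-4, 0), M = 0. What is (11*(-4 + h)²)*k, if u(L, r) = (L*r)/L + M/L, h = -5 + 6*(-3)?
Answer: 0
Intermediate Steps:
h = -23 (h = -5 - 18 = -23)
u(L, r) = r (u(L, r) = (L*r)/L + 0/L = r + 0 = r)
k = 0
(11*(-4 + h)²)*k = (11*(-4 - 23)²)*0 = (11*(-27)²)*0 = (11*729)*0 = 8019*0 = 0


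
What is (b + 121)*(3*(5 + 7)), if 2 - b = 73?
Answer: 1800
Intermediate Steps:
b = -71 (b = 2 - 1*73 = 2 - 73 = -71)
(b + 121)*(3*(5 + 7)) = (-71 + 121)*(3*(5 + 7)) = 50*(3*12) = 50*36 = 1800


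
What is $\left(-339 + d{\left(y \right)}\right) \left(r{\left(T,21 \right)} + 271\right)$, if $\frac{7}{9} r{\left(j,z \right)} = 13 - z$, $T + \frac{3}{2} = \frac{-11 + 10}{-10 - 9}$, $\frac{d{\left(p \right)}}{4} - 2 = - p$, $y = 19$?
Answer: $- \frac{742775}{7} \approx -1.0611 \cdot 10^{5}$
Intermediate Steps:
$d{\left(p \right)} = 8 - 4 p$ ($d{\left(p \right)} = 8 + 4 \left(- p\right) = 8 - 4 p$)
$T = - \frac{55}{38}$ ($T = - \frac{3}{2} + \frac{-11 + 10}{-10 - 9} = - \frac{3}{2} - \frac{1}{-19} = - \frac{3}{2} - - \frac{1}{19} = - \frac{3}{2} + \frac{1}{19} = - \frac{55}{38} \approx -1.4474$)
$r{\left(j,z \right)} = \frac{117}{7} - \frac{9 z}{7}$ ($r{\left(j,z \right)} = \frac{9 \left(13 - z\right)}{7} = \frac{117}{7} - \frac{9 z}{7}$)
$\left(-339 + d{\left(y \right)}\right) \left(r{\left(T,21 \right)} + 271\right) = \left(-339 + \left(8 - 76\right)\right) \left(\left(\frac{117}{7} - 27\right) + 271\right) = \left(-339 - 68\right) \left(- \frac{72}{7} + 271\right) = \left(-407\right) \frac{1825}{7} = - \frac{742775}{7}$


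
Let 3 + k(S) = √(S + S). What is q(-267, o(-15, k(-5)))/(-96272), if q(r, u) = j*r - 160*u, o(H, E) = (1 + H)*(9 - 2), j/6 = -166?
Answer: -70403/24068 ≈ -2.9252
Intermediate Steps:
j = -996 (j = 6*(-166) = -996)
k(S) = -3 + √2*√S (k(S) = -3 + √(S + S) = -3 + √(2*S) = -3 + √2*√S)
o(H, E) = 7 + 7*H (o(H, E) = (1 + H)*7 = 7 + 7*H)
q(r, u) = -996*r - 160*u
q(-267, o(-15, k(-5)))/(-96272) = (-996*(-267) - 160*(7 + 7*(-15)))/(-96272) = (265932 - 160*(7 - 105))*(-1/96272) = (265932 - 160*(-98))*(-1/96272) = (265932 + 15680)*(-1/96272) = 281612*(-1/96272) = -70403/24068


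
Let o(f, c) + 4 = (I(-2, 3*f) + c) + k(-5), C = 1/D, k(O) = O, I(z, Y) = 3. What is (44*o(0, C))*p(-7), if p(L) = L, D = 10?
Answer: 9086/5 ≈ 1817.2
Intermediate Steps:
C = ⅒ (C = 1/10 = ⅒ ≈ 0.10000)
o(f, c) = -6 + c (o(f, c) = -4 + ((3 + c) - 5) = -4 + (-2 + c) = -6 + c)
(44*o(0, C))*p(-7) = (44*(-6 + ⅒))*(-7) = (44*(-59/10))*(-7) = -1298/5*(-7) = 9086/5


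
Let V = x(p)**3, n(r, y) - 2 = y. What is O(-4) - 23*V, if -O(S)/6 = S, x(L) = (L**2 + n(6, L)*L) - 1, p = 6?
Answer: -13151077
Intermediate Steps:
n(r, y) = 2 + y
x(L) = -1 + L**2 + L*(2 + L) (x(L) = (L**2 + (2 + L)*L) - 1 = (L**2 + L*(2 + L)) - 1 = -1 + L**2 + L*(2 + L))
O(S) = -6*S
V = 571787 (V = (-1 + 6**2 + 6*(2 + 6))**3 = (-1 + 36 + 6*8)**3 = (-1 + 36 + 48)**3 = 83**3 = 571787)
O(-4) - 23*V = -6*(-4) - 23*571787 = 24 - 13151101 = -13151077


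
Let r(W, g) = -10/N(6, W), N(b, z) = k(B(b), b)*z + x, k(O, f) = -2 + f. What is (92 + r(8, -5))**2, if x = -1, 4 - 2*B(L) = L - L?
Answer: 8076964/961 ≈ 8404.8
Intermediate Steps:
B(L) = 2 (B(L) = 2 - (L - L)/2 = 2 - 1/2*0 = 2 + 0 = 2)
N(b, z) = -1 + z*(-2 + b) (N(b, z) = (-2 + b)*z - 1 = z*(-2 + b) - 1 = -1 + z*(-2 + b))
r(W, g) = -10/(-1 + 4*W) (r(W, g) = -10/(-1 + W*(-2 + 6)) = -10/(-1 + W*4) = -10/(-1 + 4*W))
(92 + r(8, -5))**2 = (92 - 10/(-1 + 4*8))**2 = (92 - 10/(-1 + 32))**2 = (92 - 10/31)**2 = (2842/31)**2 = 8076964/961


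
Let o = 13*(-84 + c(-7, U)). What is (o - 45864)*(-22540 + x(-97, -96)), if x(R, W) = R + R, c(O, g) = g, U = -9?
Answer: 1070157582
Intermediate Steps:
o = -1209 (o = 13*(-84 - 9) = 13*(-93) = -1209)
x(R, W) = 2*R
(o - 45864)*(-22540 + x(-97, -96)) = (-1209 - 45864)*(-22540 + 2*(-97)) = -47073*(-22540 - 194) = -47073*(-22734) = 1070157582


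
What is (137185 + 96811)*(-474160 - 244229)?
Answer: -168100152444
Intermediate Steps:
(137185 + 96811)*(-474160 - 244229) = 233996*(-718389) = -168100152444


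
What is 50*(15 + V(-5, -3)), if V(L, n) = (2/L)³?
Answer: 3734/5 ≈ 746.80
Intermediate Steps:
V(L, n) = 8/L³
50*(15 + V(-5, -3)) = 50*(15 + 8/(-5)³) = 50*(15 + 8*(-1/125)) = 50*(15 - 8/125) = 50*(1867/125) = 3734/5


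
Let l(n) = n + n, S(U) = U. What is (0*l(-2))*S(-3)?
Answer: 0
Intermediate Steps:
l(n) = 2*n
(0*l(-2))*S(-3) = (0*(2*(-2)))*(-3) = (0*(-4))*(-3) = 0*(-3) = 0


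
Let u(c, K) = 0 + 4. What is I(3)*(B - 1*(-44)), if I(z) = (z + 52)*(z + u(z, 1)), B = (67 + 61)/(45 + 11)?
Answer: 17820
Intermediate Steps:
u(c, K) = 4
B = 16/7 (B = 128/56 = 128*(1/56) = 16/7 ≈ 2.2857)
I(z) = (4 + z)*(52 + z) (I(z) = (z + 52)*(z + 4) = (52 + z)*(4 + z) = (4 + z)*(52 + z))
I(3)*(B - 1*(-44)) = (208 + 3**2 + 56*3)*(16/7 - 1*(-44)) = (208 + 9 + 168)*(16/7 + 44) = 385*(324/7) = 17820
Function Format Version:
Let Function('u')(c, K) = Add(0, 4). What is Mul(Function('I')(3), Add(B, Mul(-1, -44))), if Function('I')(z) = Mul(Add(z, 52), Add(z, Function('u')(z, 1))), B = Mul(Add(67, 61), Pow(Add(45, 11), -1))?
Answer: 17820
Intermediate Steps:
Function('u')(c, K) = 4
B = Rational(16, 7) (B = Mul(128, Pow(56, -1)) = Mul(128, Rational(1, 56)) = Rational(16, 7) ≈ 2.2857)
Function('I')(z) = Mul(Add(4, z), Add(52, z)) (Function('I')(z) = Mul(Add(z, 52), Add(z, 4)) = Mul(Add(52, z), Add(4, z)) = Mul(Add(4, z), Add(52, z)))
Mul(Function('I')(3), Add(B, Mul(-1, -44))) = Mul(Add(208, Pow(3, 2), Mul(56, 3)), Add(Rational(16, 7), Mul(-1, -44))) = Mul(Add(208, 9, 168), Add(Rational(16, 7), 44)) = Mul(385, Rational(324, 7)) = 17820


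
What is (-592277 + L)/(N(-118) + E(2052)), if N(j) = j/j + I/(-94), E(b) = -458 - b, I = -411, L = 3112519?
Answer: -236902748/235435 ≈ -1006.2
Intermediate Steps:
N(j) = 505/94 (N(j) = j/j - 411/(-94) = 1 - 411*(-1/94) = 1 + 411/94 = 505/94)
(-592277 + L)/(N(-118) + E(2052)) = (-592277 + 3112519)/(505/94 + (-458 - 1*2052)) = 2520242/(505/94 + (-458 - 2052)) = 2520242/(505/94 - 2510) = 2520242/(-235435/94) = 2520242*(-94/235435) = -236902748/235435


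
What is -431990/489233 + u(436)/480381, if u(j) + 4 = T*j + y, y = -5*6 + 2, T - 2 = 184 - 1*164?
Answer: -202842720710/235018237773 ≈ -0.86309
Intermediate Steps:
T = 22 (T = 2 + (184 - 1*164) = 2 + (184 - 164) = 2 + 20 = 22)
y = -28 (y = -30 + 2 = -28)
u(j) = -32 + 22*j (u(j) = -4 + (22*j - 28) = -4 + (-28 + 22*j) = -32 + 22*j)
-431990/489233 + u(436)/480381 = -431990/489233 + (-32 + 22*436)/480381 = -431990*1/489233 + (-32 + 9592)*(1/480381) = -431990/489233 + 9560*(1/480381) = -431990/489233 + 9560/480381 = -202842720710/235018237773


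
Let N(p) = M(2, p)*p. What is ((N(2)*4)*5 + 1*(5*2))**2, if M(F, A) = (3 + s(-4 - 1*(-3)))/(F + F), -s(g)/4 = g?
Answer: 6400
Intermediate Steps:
s(g) = -4*g
M(F, A) = 7/(2*F) (M(F, A) = (3 - 4*(-4 - 1*(-3)))/(F + F) = (3 - 4*(-4 + 3))/((2*F)) = (3 - 4*(-1))*(1/(2*F)) = (3 + 4)*(1/(2*F)) = 7*(1/(2*F)) = 7/(2*F))
N(p) = 7*p/4 (N(p) = ((7/2)/2)*p = ((7/2)*(1/2))*p = 7*p/4)
((N(2)*4)*5 + 1*(5*2))**2 = ((((7/4)*2)*4)*5 + 1*(5*2))**2 = (((7/2)*4)*5 + 1*10)**2 = (14*5 + 10)**2 = (70 + 10)**2 = 80**2 = 6400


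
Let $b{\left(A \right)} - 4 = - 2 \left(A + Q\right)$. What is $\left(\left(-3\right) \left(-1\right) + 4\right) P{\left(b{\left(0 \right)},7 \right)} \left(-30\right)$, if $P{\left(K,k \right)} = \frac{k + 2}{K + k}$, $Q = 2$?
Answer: $-270$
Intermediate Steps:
$b{\left(A \right)} = - 2 A$ ($b{\left(A \right)} = 4 - 2 \left(A + 2\right) = 4 - 2 \left(2 + A\right) = 4 - \left(4 + 2 A\right) = - 2 A$)
$P{\left(K,k \right)} = \frac{2 + k}{K + k}$
$\left(\left(-3\right) \left(-1\right) + 4\right) P{\left(b{\left(0 \right)},7 \right)} \left(-30\right) = \left(\left(-3\right) \left(-1\right) + 4\right) \frac{2 + 7}{\left(-2\right) 0 + 7} \left(-30\right) = \left(3 + 4\right) \frac{1}{0 + 7} \cdot 9 \left(-30\right) = 7 \cdot \frac{1}{7} \cdot 9 \left(-30\right) = 7 \cdot \frac{9}{7} \left(-30\right) = 9 \left(-30\right) = -270$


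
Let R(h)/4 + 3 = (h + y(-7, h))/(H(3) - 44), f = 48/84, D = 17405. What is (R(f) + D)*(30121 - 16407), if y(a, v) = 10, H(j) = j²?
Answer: 58435203146/245 ≈ 2.3851e+8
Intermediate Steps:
f = 4/7 (f = 48*(1/84) = 4/7 ≈ 0.57143)
R(h) = -92/7 - 4*h/35 (R(h) = -12 + 4*((h + 10)/(3² - 44)) = -12 + 4*((10 + h)/(9 - 44)) = -12 + 4*((10 + h)/(-35)) = -12 + 4*((10 + h)*(-1/35)) = -12 + 4*(-2/7 - h/35) = -12 + (-8/7 - 4*h/35) = -92/7 - 4*h/35)
(R(f) + D)*(30121 - 16407) = ((-92/7 - 4/35*4/7) + 17405)*(30121 - 16407) = ((-92/7 - 16/245) + 17405)*13714 = (-3236/245 + 17405)*13714 = (4260989/245)*13714 = 58435203146/245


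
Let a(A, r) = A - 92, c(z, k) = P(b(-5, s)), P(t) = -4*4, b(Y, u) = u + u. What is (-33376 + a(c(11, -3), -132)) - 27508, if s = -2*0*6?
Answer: -60992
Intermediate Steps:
s = 0 (s = 0*6 = 0)
b(Y, u) = 2*u
P(t) = -16
c(z, k) = -16
a(A, r) = -92 + A
(-33376 + a(c(11, -3), -132)) - 27508 = (-33376 + (-92 - 16)) - 27508 = (-33376 - 108) - 27508 = -33484 - 27508 = -60992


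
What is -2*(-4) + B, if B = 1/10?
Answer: 81/10 ≈ 8.1000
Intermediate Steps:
B = 1/10 (B = 1*(1/10) = 1/10 ≈ 0.10000)
-2*(-4) + B = -2*(-4) + 1/10 = 8 + 1/10 = 81/10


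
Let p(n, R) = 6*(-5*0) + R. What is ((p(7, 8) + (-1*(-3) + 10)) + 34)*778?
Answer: 42790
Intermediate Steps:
p(n, R) = R (p(n, R) = 6*0 + R = 0 + R = R)
((p(7, 8) + (-1*(-3) + 10)) + 34)*778 = ((8 + (-1*(-3) + 10)) + 34)*778 = ((8 + (3 + 10)) + 34)*778 = ((8 + 13) + 34)*778 = (21 + 34)*778 = 55*778 = 42790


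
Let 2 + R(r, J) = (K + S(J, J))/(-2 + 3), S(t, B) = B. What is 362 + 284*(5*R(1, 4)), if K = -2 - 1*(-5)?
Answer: 7462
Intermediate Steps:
K = 3 (K = -2 + 5 = 3)
R(r, J) = 1 + J (R(r, J) = -2 + (3 + J)/(-2 + 3) = -2 + (3 + J)/1 = -2 + (3 + J)*1 = -2 + (3 + J) = 1 + J)
362 + 284*(5*R(1, 4)) = 362 + 284*(5*(1 + 4)) = 362 + 284*(5*5) = 362 + 284*25 = 362 + 7100 = 7462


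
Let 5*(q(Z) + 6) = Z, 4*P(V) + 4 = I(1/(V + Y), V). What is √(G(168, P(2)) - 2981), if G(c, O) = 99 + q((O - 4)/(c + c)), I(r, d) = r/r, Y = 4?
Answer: I*√2037774795/840 ≈ 53.74*I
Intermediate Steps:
I(r, d) = 1
P(V) = -¾ (P(V) = -1 + (¼)*1 = -1 + ¼ = -¾)
q(Z) = -6 + Z/5
G(c, O) = 93 + (-4 + O)/(10*c) (G(c, O) = 99 + (-6 + ((O - 4)/(c + c))/5) = 99 + (-6 + ((-4 + O)/((2*c)))/5) = 99 + (-6 + ((-4 + O)*(1/(2*c)))/5) = 99 + (-6 + ((-4 + O)/(2*c))/5) = 99 + (-6 + (-4 + O)/(10*c)) = 93 + (-4 + O)/(10*c))
√(G(168, P(2)) - 2981) = √((⅒)*(-4 - ¾ + 930*168)/168 - 2981) = √((⅒)*(1/168)*(-4 - ¾ + 156240) - 2981) = √((⅒)*(1/168)*(624941/4) - 2981) = √(624941/6720 - 2981) = √(-19407379/6720) = I*√2037774795/840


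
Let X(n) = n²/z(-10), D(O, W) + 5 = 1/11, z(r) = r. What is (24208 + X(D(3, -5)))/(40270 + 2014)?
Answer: 7322191/12790910 ≈ 0.57245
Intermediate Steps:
D(O, W) = -54/11 (D(O, W) = -5 + 1/11 = -54/11)
X(n) = -n²/10 (X(n) = n²/(-10) = n²*(-⅒) = -n²/10)
(24208 + X(D(3, -5)))/(40270 + 2014) = (24208 - (-54/11)²/10)/(40270 + 2014) = (24208 - ⅒*2916/121)/42284 = (24208 - 1458/605)*(1/42284) = (14644382/605)*(1/42284) = 7322191/12790910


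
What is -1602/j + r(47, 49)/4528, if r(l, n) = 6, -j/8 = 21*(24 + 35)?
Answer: 152361/935032 ≈ 0.16295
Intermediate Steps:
j = -9912 (j = -168*(24 + 35) = -168*59 = -8*1239 = -9912)
-1602/j + r(47, 49)/4528 = -1602/(-9912) + 6/4528 = -1602*(-1/9912) + 6*(1/4528) = 267/1652 + 3/2264 = 152361/935032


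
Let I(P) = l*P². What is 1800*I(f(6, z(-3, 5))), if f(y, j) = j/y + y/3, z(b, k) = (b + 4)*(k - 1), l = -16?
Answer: -204800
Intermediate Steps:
z(b, k) = (-1 + k)*(4 + b) (z(b, k) = (4 + b)*(-1 + k) = (-1 + k)*(4 + b))
f(y, j) = y/3 + j/y (f(y, j) = j/y + y*(⅓) = j/y + y/3 = y/3 + j/y)
I(P) = -16*P²
1800*I(f(6, z(-3, 5))) = 1800*(-16*((⅓)*6 + (-4 - 1*(-3) + 4*5 - 3*5)/6)²) = 1800*(-16*(2 + (-4 + 3 + 20 - 15)*(⅙))²) = 1800*(-16*(2 + 4*(⅙))²) = 1800*(-16*(2 + ⅔)²) = 1800*(-16*(8/3)²) = 1800*(-16*64/9) = 1800*(-1024/9) = -204800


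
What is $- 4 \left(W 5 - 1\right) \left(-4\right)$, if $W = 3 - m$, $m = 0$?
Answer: $224$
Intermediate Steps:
$W = 3$ ($W = 3 - 0 = 3 + 0 = 3$)
$- 4 \left(W 5 - 1\right) \left(-4\right) = - 4 \left(3 \cdot 5 - 1\right) \left(-4\right) = - 4 \left(15 - 1\right) \left(-4\right) = \left(-4\right) 14 \left(-4\right) = \left(-56\right) \left(-4\right) = 224$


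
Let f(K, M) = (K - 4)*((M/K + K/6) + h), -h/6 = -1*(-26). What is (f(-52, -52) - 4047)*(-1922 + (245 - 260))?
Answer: -29742635/3 ≈ -9.9142e+6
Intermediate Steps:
h = -156 (h = -(-6)*(-26) = -6*26 = -156)
f(K, M) = (-4 + K)*(-156 + K/6 + M/K) (f(K, M) = (K - 4)*((M/K + K/6) - 156) = (-4 + K)*((M/K + K*(1/6)) - 156) = (-4 + K)*((M/K + K/6) - 156) = (-4 + K)*((K/6 + M/K) - 156) = (-4 + K)*(-156 + K/6 + M/K))
(f(-52, -52) - 4047)*(-1922 + (245 - 260)) = ((624 - 52 - 470/3*(-52) + (1/6)*(-52)**2 - 4*(-52)/(-52)) - 4047)*(-1922 + (245 - 260)) = ((624 - 52 + 24440/3 + (1/6)*2704 - 4*(-52)*(-1/52)) - 4047)*(-1922 - 15) = ((624 - 52 + 24440/3 + 1352/3 - 4) - 4047)*(-1937) = (27496/3 - 4047)*(-1937) = (15355/3)*(-1937) = -29742635/3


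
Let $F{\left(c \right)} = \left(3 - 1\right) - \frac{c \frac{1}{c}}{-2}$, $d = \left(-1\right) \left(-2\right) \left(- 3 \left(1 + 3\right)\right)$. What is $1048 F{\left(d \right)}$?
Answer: $2620$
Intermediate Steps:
$d = -24$ ($d = 2 \left(\left(-3\right) 4\right) = 2 \left(-12\right) = -24$)
$F{\left(c \right)} = \frac{5}{2}$ ($F{\left(c \right)} = \left(3 - 1\right) - 1 \left(- \frac{1}{2}\right) = 2 - - \frac{1}{2} = 2 + \frac{1}{2} = \frac{5}{2}$)
$1048 F{\left(d \right)} = 1048 \cdot \frac{5}{2} = 2620$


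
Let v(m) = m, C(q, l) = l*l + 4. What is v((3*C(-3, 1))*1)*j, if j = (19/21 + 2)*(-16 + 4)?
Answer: -3660/7 ≈ -522.86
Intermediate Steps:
C(q, l) = 4 + l² (C(q, l) = l² + 4 = 4 + l²)
j = -244/7 (j = (19*(1/21) + 2)*(-12) = (19/21 + 2)*(-12) = (61/21)*(-12) = -244/7 ≈ -34.857)
v((3*C(-3, 1))*1)*j = ((3*(4 + 1²))*1)*(-244/7) = ((3*(4 + 1))*1)*(-244/7) = ((3*5)*1)*(-244/7) = (15*1)*(-244/7) = 15*(-244/7) = -3660/7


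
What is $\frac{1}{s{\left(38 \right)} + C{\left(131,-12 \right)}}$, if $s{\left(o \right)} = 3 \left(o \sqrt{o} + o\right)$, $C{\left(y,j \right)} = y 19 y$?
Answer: $\frac{17167}{5599385899} - \frac{6 \sqrt{38}}{5599385899} \approx 3.0593 \cdot 10^{-6}$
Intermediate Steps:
$C{\left(y,j \right)} = 19 y^{2}$
$s{\left(o \right)} = 3 o + 3 o^{\frac{3}{2}}$ ($s{\left(o \right)} = 3 \left(o^{\frac{3}{2}} + o\right) = 3 \left(o + o^{\frac{3}{2}}\right) = 3 o + 3 o^{\frac{3}{2}}$)
$\frac{1}{s{\left(38 \right)} + C{\left(131,-12 \right)}} = \frac{1}{\left(3 \cdot 38 + 3 \cdot 38^{\frac{3}{2}}\right) + 19 \cdot 131^{2}} = \frac{1}{\left(114 + 3 \cdot 38 \sqrt{38}\right) + 19 \cdot 17161} = \frac{1}{\left(114 + 114 \sqrt{38}\right) + 326059} = \frac{1}{326173 + 114 \sqrt{38}}$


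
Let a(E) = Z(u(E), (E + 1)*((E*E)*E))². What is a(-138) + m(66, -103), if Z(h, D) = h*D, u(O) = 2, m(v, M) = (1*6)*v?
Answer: 518532096734026380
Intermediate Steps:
m(v, M) = 6*v
Z(h, D) = D*h
a(E) = 4*E⁶*(1 + E)² (a(E) = (((E + 1)*((E*E)*E))*2)² = (((1 + E)*(E²*E))*2)² = (((1 + E)*E³)*2)² = ((E³*(1 + E))*2)² = (2*E³*(1 + E))² = 4*E⁶*(1 + E)²)
a(-138) + m(66, -103) = 4*(-138)⁶*(1 - 138)² + 6*66 = 4*6906762437184*(-137)² + 396 = 4*6906762437184*18769 + 396 = 518532096734025984 + 396 = 518532096734026380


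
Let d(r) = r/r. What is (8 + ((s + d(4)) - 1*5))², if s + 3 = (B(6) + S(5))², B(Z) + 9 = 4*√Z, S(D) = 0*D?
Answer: 62788 - 25632*√6 ≈ 2.6789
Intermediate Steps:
S(D) = 0
B(Z) = -9 + 4*√Z
d(r) = 1
s = -3 + (-9 + 4*√6)² (s = -3 + ((-9 + 4*√6) + 0)² = -3 + (-9 + 4*√6)² ≈ -2.3633)
(8 + ((s + d(4)) - 1*5))² = (8 + (((174 - 72*√6) + 1) - 1*5))² = (8 + ((175 - 72*√6) - 5))² = (8 + (170 - 72*√6))² = (178 - 72*√6)²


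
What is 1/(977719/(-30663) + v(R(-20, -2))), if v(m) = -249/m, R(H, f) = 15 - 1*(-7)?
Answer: -674586/29144905 ≈ -0.023146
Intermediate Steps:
R(H, f) = 22 (R(H, f) = 15 + 7 = 22)
1/(977719/(-30663) + v(R(-20, -2))) = 1/(977719/(-30663) - 249/22) = 1/(977719*(-1/30663) - 249*1/22) = 1/(-977719/30663 - 249/22) = 1/(-29144905/674586) = -674586/29144905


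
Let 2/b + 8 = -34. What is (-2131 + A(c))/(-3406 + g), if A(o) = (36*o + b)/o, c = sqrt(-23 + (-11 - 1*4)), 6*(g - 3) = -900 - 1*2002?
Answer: 1257/2332 - I*sqrt(38)/3101560 ≈ 0.53902 - 1.9875e-6*I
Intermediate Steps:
b = -1/21 (b = 2/(-8 - 34) = 2/(-42) = 2*(-1/42) = -1/21 ≈ -0.047619)
g = -1442/3 (g = 3 + (-900 - 1*2002)/6 = 3 + (-900 - 2002)/6 = 3 + (1/6)*(-2902) = 3 - 1451/3 = -1442/3 ≈ -480.67)
c = I*sqrt(38) (c = sqrt(-23 + (-11 - 4)) = sqrt(-23 - 15) = sqrt(-38) = I*sqrt(38) ≈ 6.1644*I)
A(o) = (-1/21 + 36*o)/o (A(o) = (36*o - 1/21)/o = (-1/21 + 36*o)/o)
(-2131 + A(c))/(-3406 + g) = (-2131 + (36 - (-I*sqrt(38)/38)/21))/(-3406 - 1442/3) = (-2131 + (36 - (-1)*I*sqrt(38)/798))/(-11660/3) = (-2131 + (36 + I*sqrt(38)/798))*(-3/11660) = (-2095 + I*sqrt(38)/798)*(-3/11660) = 1257/2332 - I*sqrt(38)/3101560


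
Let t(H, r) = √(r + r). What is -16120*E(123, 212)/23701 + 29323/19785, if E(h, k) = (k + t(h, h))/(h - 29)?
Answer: -1142757319/22039441395 - 8060*√246/1113947 ≈ -0.16534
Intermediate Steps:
t(H, r) = √2*√r (t(H, r) = √(2*r) = √2*√r)
E(h, k) = (k + √2*√h)/(-29 + h) (E(h, k) = (k + √2*√h)/(h - 29) = (k + √2*√h)/(-29 + h))
-16120*E(123, 212)/23701 + 29323/19785 = -16120*(212 + √2*√123)/(23701*(-29 + 123)) + 29323/19785 = -(1708720/1113947 + 8060*√246/1113947) + 29323*(1/19785) = -(1708720/1113947 + 8060*√246/1113947) + 29323/19785 = -16120*(106/1113947 + √246/2227894) + 29323/19785 = (-1708720/1113947 - 8060*√246/1113947) + 29323/19785 = -1142757319/22039441395 - 8060*√246/1113947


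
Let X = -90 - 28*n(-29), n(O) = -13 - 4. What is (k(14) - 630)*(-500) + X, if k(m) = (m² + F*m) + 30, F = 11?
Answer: 125386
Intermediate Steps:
n(O) = -17
k(m) = 30 + m² + 11*m (k(m) = (m² + 11*m) + 30 = 30 + m² + 11*m)
X = 386 (X = -90 - 28*(-17) = -90 + 476 = 386)
(k(14) - 630)*(-500) + X = ((30 + 14² + 11*14) - 630)*(-500) + 386 = ((30 + 196 + 154) - 630)*(-500) + 386 = (380 - 630)*(-500) + 386 = -250*(-500) + 386 = 125000 + 386 = 125386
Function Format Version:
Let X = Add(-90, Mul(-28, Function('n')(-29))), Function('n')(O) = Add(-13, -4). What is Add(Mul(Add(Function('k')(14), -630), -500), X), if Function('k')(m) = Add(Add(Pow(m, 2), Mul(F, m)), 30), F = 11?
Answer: 125386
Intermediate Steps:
Function('n')(O) = -17
Function('k')(m) = Add(30, Pow(m, 2), Mul(11, m)) (Function('k')(m) = Add(Add(Pow(m, 2), Mul(11, m)), 30) = Add(30, Pow(m, 2), Mul(11, m)))
X = 386 (X = Add(-90, Mul(-28, -17)) = Add(-90, 476) = 386)
Add(Mul(Add(Function('k')(14), -630), -500), X) = Add(Mul(Add(Add(30, Pow(14, 2), Mul(11, 14)), -630), -500), 386) = Add(Mul(Add(Add(30, 196, 154), -630), -500), 386) = Add(Mul(Add(380, -630), -500), 386) = Add(Mul(-250, -500), 386) = Add(125000, 386) = 125386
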